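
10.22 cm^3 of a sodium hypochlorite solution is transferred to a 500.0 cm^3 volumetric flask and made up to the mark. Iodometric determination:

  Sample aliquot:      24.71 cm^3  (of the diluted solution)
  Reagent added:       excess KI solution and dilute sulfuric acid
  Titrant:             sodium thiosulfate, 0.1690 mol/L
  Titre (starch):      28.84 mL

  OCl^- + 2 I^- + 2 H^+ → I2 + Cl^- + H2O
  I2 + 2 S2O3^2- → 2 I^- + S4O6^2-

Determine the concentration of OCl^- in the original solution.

n(S2O3^2-) = 0.02884 × 0.1690 = 4.874 × 10^-3 mol
n(I2) = n(S2O3^2-)/2 = 2.437 × 10^-3 mol
n(OCl^-) in the aliquot = 2.437 × 10^-3 mol (1:1 ratio)
[OCl^-]_dilute = 2.437 × 10^-3 / 0.02471 = 0.09862 mol/L
[OCl^-]_original = 0.09862 × 500.0/10.22 = 4.825 mol/L

4.825 mol/L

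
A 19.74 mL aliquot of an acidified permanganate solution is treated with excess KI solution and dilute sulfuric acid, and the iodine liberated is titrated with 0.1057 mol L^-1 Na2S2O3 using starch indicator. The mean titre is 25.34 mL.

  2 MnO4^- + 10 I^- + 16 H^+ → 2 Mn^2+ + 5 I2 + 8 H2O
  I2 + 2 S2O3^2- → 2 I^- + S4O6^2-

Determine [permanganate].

0.02714 mol/L

n(S2O3^2-) = 0.02534 × 0.1057 = 2.678 × 10^-3 mol
n(I2) = n(S2O3^2-)/2 = 1.339 × 10^-3 mol
From the 2:5 ratio, n(MnO4^-) in the aliquot = 2/5 × 1.339 × 10^-3 = 5.357 × 10^-4 mol
[MnO4^-] = 5.357 × 10^-4 / 0.01974 = 0.02714 mol/L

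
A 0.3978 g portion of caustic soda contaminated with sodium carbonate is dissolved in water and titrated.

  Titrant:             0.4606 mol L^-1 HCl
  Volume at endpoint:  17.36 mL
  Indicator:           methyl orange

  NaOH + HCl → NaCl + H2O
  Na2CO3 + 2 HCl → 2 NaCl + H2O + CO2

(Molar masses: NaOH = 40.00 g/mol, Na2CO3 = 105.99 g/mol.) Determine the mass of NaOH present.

0.07987 g

n(HCl) = 0.01736 × 0.4606 = 7.996 × 10^-3 mol
Let x = n(NaOH), y = n(Na2CO3).
Titrant: 1x + 2y = 7.996 × 10^-3;  mass: 40.00x + 105.99y = 0.3978
Solving, x = 1.997 × 10^-3 mol, y = 3.000 × 10^-3 mol
mass of NaOH = 1.997 × 10^-3 × 40.00 = 0.07987 g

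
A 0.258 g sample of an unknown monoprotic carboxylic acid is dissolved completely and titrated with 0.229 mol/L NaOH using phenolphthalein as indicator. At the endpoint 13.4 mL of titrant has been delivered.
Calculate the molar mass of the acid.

84.1 g/mol

n(NaOH) = 0.0134 L × 0.229 mol/L = 3.07 × 10^-3 mol
n(HA) = 3.07 × 10^-3 mol (1:1 ratio)
M = m / n = 0.258 g / 3.07 × 10^-3 mol = 84.1 g/mol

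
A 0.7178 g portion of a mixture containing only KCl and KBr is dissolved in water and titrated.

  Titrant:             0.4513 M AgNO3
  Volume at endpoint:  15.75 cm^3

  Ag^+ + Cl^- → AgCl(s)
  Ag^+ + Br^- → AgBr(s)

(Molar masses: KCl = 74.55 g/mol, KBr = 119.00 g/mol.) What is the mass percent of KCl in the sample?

29.92 %

n(AgNO3) = 0.01575 × 0.4513 = 7.108 × 10^-3 mol
Let x = n(KCl), y = n(KBr).
Titrant: 1x + 1y = 7.108 × 10^-3;  mass: 74.55x + 119.00y = 0.7178
Solving, x = 2.881 × 10^-3 mol, y = 4.227 × 10^-3 mol
mass of KCl = 2.881 × 10^-3 × 74.55 = 0.2148 g
% KCl = 0.2148 / 0.7178 × 100 = 29.92 %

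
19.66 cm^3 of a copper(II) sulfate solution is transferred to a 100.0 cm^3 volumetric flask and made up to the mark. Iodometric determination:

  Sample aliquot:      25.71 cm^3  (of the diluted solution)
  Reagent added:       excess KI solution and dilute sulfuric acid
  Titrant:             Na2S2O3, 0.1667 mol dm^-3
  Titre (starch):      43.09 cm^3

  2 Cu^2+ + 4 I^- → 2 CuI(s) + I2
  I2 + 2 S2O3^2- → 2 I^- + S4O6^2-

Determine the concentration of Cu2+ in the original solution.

n(S2O3^2-) = 0.04309 × 0.1667 = 7.183 × 10^-3 mol
n(I2) = n(S2O3^2-)/2 = 3.592 × 10^-3 mol
From the 2:1 ratio, n(Cu2+) in the aliquot = 2/1 × 3.592 × 10^-3 = 7.183 × 10^-3 mol
[Cu2+]_dilute = 7.183 × 10^-3 / 0.02571 = 0.2794 mol/L
[Cu2+]_original = 0.2794 × 100.0/19.66 = 1.421 mol/L

1.421 mol/L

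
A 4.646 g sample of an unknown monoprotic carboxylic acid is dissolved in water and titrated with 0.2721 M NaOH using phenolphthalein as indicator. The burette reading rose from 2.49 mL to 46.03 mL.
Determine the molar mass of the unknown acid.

n(NaOH) = 0.04354 L × 0.2721 mol/L = 0.01185 mol
n(HA) = 0.01185 mol (1:1 ratio)
M = m / n = 4.646 g / 0.01185 mol = 392.2 g/mol

392.2 g/mol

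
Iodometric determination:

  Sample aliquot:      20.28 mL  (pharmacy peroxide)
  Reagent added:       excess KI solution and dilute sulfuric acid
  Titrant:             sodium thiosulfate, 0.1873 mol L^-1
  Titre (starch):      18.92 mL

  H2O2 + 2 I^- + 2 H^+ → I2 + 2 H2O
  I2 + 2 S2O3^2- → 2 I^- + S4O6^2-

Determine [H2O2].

0.08737 mol/L

n(S2O3^2-) = 0.01892 × 0.1873 = 3.544 × 10^-3 mol
n(I2) = n(S2O3^2-)/2 = 1.772 × 10^-3 mol
n(H2O2) in the aliquot = 1.772 × 10^-3 mol (1:1 ratio)
[H2O2] = 1.772 × 10^-3 / 0.02028 = 0.08737 mol/L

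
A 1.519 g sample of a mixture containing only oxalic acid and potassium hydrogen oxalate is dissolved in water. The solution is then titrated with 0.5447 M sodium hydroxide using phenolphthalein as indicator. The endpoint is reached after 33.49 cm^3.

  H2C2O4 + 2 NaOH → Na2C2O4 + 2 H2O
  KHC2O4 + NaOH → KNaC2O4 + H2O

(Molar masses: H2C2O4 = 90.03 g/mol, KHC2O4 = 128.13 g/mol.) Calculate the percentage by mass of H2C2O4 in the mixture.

n(NaOH) = 0.03349 × 0.5447 = 0.01824 mol
Let x = n(H2C2O4), y = n(KHC2O4).
Titrant: 2x + 1y = 0.01824;  mass: 90.03x + 128.13y = 1.519
Solving, x = 4.923 × 10^-3 mol, y = 8.396 × 10^-3 mol
mass of H2C2O4 = 4.923 × 10^-3 × 90.03 = 0.4432 g
% H2C2O4 = 0.4432 / 1.519 × 100 = 29.18 %

29.18 %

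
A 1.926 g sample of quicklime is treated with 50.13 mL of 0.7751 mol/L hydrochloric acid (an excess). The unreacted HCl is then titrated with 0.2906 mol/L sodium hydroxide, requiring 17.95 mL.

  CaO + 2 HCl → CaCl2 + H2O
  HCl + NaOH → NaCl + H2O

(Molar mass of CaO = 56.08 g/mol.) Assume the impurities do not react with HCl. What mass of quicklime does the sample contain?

0.9433 g

n(HCl) added = 0.05013 × 0.7751 = 0.03886 mol
n(NaOH) used in back-titration = 0.01795 × 0.2906 = 5.216 × 10^-3 mol
n(HCl) left over = 5.216 × 10^-3 mol (1:1 ratio)
n(HCl) consumed by analyte = 0.03886 − 5.216 × 10^-3 = 0.03364 mol
From the 1:2 ratio, n(CaO) = 1/2 × 0.03364 = 0.01682 mol
mass of CaO = 0.01682 × 56.08 = 0.9433 g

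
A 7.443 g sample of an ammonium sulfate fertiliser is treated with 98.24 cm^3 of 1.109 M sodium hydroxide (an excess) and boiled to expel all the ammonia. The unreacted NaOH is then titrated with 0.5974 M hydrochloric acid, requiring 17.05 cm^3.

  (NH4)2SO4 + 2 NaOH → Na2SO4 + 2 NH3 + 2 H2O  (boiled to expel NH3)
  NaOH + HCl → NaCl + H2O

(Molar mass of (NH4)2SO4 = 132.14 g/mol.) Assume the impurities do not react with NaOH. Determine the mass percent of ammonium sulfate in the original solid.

n(NaOH) added = 0.09824 × 1.109 = 0.1089 mol
n(HCl) used in back-titration = 0.01705 × 0.5974 = 0.01019 mol
n(NaOH) left over = 0.01019 mol (1:1 ratio)
n(NaOH) consumed by analyte = 0.1089 − 0.01019 = 0.09876 mol
From the 1:2 ratio, n((NH4)2SO4) = 1/2 × 0.09876 = 0.04938 mol
mass of (NH4)2SO4 = 0.04938 × 132.14 = 6.525 g
% (NH4)2SO4 = 6.525 / 7.443 × 100 = 87.67 %

87.67 %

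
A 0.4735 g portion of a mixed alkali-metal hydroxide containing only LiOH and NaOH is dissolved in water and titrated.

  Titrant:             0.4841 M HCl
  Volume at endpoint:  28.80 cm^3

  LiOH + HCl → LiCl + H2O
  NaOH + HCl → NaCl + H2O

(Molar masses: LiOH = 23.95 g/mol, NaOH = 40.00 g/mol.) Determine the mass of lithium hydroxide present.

0.1256 g

n(HCl) = 0.02880 × 0.4841 = 0.01394 mol
Let x = n(LiOH), y = n(NaOH).
Titrant: 1x + 1y = 0.01394;  mass: 23.95x + 40.00y = 0.4735
Solving, x = 5.245 × 10^-3 mol, y = 8.697 × 10^-3 mol
mass of LiOH = 5.245 × 10^-3 × 23.95 = 0.1256 g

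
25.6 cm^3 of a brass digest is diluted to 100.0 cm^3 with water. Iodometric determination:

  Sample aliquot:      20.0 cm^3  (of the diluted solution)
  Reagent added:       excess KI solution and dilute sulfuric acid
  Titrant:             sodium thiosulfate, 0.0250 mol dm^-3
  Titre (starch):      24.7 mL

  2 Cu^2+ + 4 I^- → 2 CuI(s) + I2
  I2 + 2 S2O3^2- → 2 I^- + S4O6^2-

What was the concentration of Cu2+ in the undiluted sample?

n(S2O3^2-) = 0.0247 × 0.0250 = 6.18 × 10^-4 mol
n(I2) = n(S2O3^2-)/2 = 3.09 × 10^-4 mol
From the 2:1 ratio, n(Cu2+) in the aliquot = 2/1 × 3.09 × 10^-4 = 6.18 × 10^-4 mol
[Cu2+]_dilute = 6.18 × 10^-4 / 0.0200 = 0.0309 mol/L
[Cu2+]_original = 0.0309 × 100.0/25.6 = 0.121 mol/L

0.121 mol/L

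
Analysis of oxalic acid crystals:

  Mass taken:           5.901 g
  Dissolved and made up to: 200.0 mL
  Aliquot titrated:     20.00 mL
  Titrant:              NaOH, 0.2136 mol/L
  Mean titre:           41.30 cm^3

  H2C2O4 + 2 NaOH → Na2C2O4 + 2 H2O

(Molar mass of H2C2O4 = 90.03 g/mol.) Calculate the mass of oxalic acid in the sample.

n(NaOH) per titration = 0.04130 × 0.2136 = 8.822 × 10^-3 mol
From the 1:2 ratio, n(H2C2O4) in each aliquot = 1/2 × 8.822 × 10^-3 = 4.411 × 10^-3 mol
n(H2C2O4) in the whole flask = 4.411 × 10^-3 × 200.0/20.00 = 0.04411 mol
mass of H2C2O4 = 0.04411 × 90.03 = 3.971 g

3.971 g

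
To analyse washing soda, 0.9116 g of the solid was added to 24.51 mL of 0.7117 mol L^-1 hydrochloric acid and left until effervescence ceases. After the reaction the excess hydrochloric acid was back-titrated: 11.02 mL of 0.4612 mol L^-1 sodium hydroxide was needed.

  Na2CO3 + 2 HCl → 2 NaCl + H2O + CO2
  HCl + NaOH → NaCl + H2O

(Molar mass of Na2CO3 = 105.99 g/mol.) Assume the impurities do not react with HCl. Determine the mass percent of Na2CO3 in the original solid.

71.86 %

n(HCl) added = 0.02451 × 0.7117 = 0.01744 mol
n(NaOH) used in back-titration = 0.01102 × 0.4612 = 5.082 × 10^-3 mol
n(HCl) left over = 5.082 × 10^-3 mol (1:1 ratio)
n(HCl) consumed by analyte = 0.01744 − 5.082 × 10^-3 = 0.01236 mol
From the 1:2 ratio, n(Na2CO3) = 1/2 × 0.01236 = 6.181 × 10^-3 mol
mass of Na2CO3 = 6.181 × 10^-3 × 105.99 = 0.6551 g
% Na2CO3 = 0.6551 / 0.9116 × 100 = 71.86 %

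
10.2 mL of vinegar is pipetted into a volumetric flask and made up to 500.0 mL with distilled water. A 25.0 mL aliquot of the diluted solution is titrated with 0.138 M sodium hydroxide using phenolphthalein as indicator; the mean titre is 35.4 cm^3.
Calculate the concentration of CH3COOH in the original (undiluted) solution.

CH3COOH + NaOH → CH3COONa + H2O
n(NaOH) = 0.0354 × 0.138 = 4.89 × 10^-3 mol
n(CH3COOH) in the aliquot = 4.89 × 10^-3 mol (1:1 ratio)
[CH3COOH]_dilute = 4.89 × 10^-3 / 0.0250 = 0.195 mol/L
Dilution factor = 500.0 / 10.2 = 49.02
[CH3COOH]_stock = 0.195 × 49.02 = 9.58 mol/L

9.58 M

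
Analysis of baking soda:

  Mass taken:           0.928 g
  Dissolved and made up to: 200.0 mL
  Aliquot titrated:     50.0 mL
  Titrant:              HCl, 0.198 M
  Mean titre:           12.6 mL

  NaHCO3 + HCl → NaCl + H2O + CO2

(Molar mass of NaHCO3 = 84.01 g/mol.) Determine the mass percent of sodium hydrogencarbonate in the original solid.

90.3 %

n(HCl) per titration = 0.0126 × 0.198 = 2.49 × 10^-3 mol
n(NaHCO3) in each aliquot = 2.49 × 10^-3 mol (1:1 ratio)
n(NaHCO3) in the whole flask = 2.49 × 10^-3 × 200.0/50.0 = 9.98 × 10^-3 mol
mass of NaHCO3 = 9.98 × 10^-3 × 84.01 = 0.838 g
% NaHCO3 = 0.838 / 0.928 × 100 = 90.3 %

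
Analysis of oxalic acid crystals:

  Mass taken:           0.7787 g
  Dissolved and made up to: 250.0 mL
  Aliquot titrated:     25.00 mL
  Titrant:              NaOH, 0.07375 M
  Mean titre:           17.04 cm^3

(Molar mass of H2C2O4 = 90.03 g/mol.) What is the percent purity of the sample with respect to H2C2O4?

72.65 %

H2C2O4 + 2 NaOH → Na2C2O4 + 2 H2O
n(NaOH) per titration = 0.01704 × 0.07375 = 1.257 × 10^-3 mol
From the 1:2 ratio, n(H2C2O4) in each aliquot = 1/2 × 1.257 × 10^-3 = 6.283 × 10^-4 mol
n(H2C2O4) in the whole flask = 6.283 × 10^-4 × 250.0/25.00 = 6.283 × 10^-3 mol
mass of H2C2O4 = 6.283 × 10^-3 × 90.03 = 0.5657 g
% H2C2O4 = 0.5657 / 0.7787 × 100 = 72.65 %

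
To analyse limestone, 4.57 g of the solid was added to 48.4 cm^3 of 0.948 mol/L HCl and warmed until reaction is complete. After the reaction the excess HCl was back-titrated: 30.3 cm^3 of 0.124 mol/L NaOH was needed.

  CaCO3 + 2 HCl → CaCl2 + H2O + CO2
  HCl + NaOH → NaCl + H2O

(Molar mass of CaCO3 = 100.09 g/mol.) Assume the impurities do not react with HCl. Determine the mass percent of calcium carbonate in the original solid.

n(HCl) added = 0.0484 × 0.948 = 0.0459 mol
n(NaOH) used in back-titration = 0.0303 × 0.124 = 3.76 × 10^-3 mol
n(HCl) left over = 3.76 × 10^-3 mol (1:1 ratio)
n(HCl) consumed by analyte = 0.0459 − 3.76 × 10^-3 = 0.0421 mol
From the 1:2 ratio, n(CaCO3) = 1/2 × 0.0421 = 0.0211 mol
mass of CaCO3 = 0.0211 × 100.09 = 2.11 g
% CaCO3 = 2.11 / 4.57 × 100 = 46.1 %

46.1 %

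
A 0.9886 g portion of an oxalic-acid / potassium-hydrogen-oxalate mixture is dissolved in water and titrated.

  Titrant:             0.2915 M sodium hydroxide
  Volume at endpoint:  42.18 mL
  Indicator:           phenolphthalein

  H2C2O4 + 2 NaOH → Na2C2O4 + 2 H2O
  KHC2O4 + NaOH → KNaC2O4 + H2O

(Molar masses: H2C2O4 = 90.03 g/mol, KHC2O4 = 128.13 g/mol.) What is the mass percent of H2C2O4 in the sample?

32.15 %

n(NaOH) = 0.04218 × 0.2915 = 0.01230 mol
Let x = n(H2C2O4), y = n(KHC2O4).
Titrant: 2x + 1y = 0.01230;  mass: 90.03x + 128.13y = 0.9886
Solving, x = 3.530 × 10^-3 mol, y = 5.235 × 10^-3 mol
mass of H2C2O4 = 3.530 × 10^-3 × 90.03 = 0.3178 g
% H2C2O4 = 0.3178 / 0.9886 × 100 = 32.15 %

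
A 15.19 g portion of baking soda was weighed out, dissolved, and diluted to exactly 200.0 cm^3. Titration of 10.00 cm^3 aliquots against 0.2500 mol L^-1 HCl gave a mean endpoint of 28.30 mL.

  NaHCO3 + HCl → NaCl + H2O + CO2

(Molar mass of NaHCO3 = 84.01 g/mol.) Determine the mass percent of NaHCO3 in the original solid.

78.26 %

n(HCl) per titration = 0.02830 × 0.2500 = 7.075 × 10^-3 mol
n(NaHCO3) in each aliquot = 7.075 × 10^-3 mol (1:1 ratio)
n(NaHCO3) in the whole flask = 7.075 × 10^-3 × 200.0/10.00 = 0.1415 mol
mass of NaHCO3 = 0.1415 × 84.01 = 11.89 g
% NaHCO3 = 11.89 / 15.19 × 100 = 78.26 %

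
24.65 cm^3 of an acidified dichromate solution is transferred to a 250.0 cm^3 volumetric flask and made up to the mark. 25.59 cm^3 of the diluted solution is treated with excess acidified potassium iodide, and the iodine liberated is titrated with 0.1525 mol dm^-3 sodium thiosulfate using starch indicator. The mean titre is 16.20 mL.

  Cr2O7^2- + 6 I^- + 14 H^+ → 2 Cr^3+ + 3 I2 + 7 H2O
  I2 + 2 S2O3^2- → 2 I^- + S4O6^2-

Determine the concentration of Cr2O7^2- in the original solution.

0.1632 mol/L

n(S2O3^2-) = 0.01620 × 0.1525 = 2.470 × 10^-3 mol
n(I2) = n(S2O3^2-)/2 = 1.235 × 10^-3 mol
From the 1:3 ratio, n(Cr2O7^2-) in the aliquot = 1/3 × 1.235 × 10^-3 = 4.117 × 10^-4 mol
[Cr2O7^2-]_dilute = 4.117 × 10^-4 / 0.02559 = 0.01609 mol/L
[Cr2O7^2-]_original = 0.01609 × 250.0/24.65 = 0.1632 mol/L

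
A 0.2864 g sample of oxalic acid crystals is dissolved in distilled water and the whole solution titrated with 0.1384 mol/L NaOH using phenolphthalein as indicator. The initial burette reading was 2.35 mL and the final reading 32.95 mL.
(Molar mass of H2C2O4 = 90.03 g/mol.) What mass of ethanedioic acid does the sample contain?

H2C2O4 + 2 NaOH → Na2C2O4 + 2 H2O
n(NaOH) = 0.03060 L × 0.1384 mol/L = 4.235 × 10^-3 mol
From the 1:2 ratio, n(H2C2O4) = 1/2 × 4.235 × 10^-3 = 2.118 × 10^-3 mol
mass of H2C2O4 = 2.118 × 10^-3 × 90.03 g/mol = 0.1906 g

0.1906 g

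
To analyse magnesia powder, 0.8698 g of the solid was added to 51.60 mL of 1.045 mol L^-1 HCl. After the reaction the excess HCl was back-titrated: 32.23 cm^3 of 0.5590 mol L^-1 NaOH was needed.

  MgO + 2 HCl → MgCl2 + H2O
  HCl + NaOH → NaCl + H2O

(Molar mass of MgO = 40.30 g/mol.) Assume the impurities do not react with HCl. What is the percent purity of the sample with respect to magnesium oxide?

n(HCl) added = 0.05160 × 1.045 = 0.05392 mol
n(NaOH) used in back-titration = 0.03223 × 0.5590 = 0.01802 mol
n(HCl) left over = 0.01802 mol (1:1 ratio)
n(HCl) consumed by analyte = 0.05392 − 0.01802 = 0.03591 mol
From the 1:2 ratio, n(MgO) = 1/2 × 0.03591 = 0.01795 mol
mass of MgO = 0.01795 × 40.30 = 0.7235 g
% MgO = 0.7235 / 0.8698 × 100 = 83.18 %

83.18 %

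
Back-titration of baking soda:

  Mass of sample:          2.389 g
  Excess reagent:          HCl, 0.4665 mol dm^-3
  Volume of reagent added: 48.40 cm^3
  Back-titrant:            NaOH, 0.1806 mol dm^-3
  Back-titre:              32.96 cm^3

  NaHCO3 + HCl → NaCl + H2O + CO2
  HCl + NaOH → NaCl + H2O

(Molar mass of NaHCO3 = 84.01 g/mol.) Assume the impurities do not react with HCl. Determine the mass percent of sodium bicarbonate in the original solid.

n(HCl) added = 0.04840 × 0.4665 = 0.02258 mol
n(NaOH) used in back-titration = 0.03296 × 0.1806 = 5.953 × 10^-3 mol
n(HCl) left over = 5.953 × 10^-3 mol (1:1 ratio)
n(HCl) consumed by analyte = 0.02258 − 5.953 × 10^-3 = 0.01663 mol
n(NaHCO3) = 0.01663 mol (1:1 ratio)
mass of NaHCO3 = 0.01663 × 84.01 = 1.397 g
% NaHCO3 = 1.397 / 2.389 × 100 = 58.47 %

58.47 %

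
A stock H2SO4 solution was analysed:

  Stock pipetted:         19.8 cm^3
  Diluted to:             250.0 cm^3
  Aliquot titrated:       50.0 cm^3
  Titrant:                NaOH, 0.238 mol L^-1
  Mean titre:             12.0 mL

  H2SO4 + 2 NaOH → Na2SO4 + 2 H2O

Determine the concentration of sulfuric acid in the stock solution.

0.361 mol/L

n(NaOH) = 0.0120 × 0.238 = 2.86 × 10^-3 mol
From the 1:2 ratio, n(H2SO4) in the aliquot = 1/2 × 2.86 × 10^-3 = 1.43 × 10^-3 mol
[H2SO4]_dilute = 1.43 × 10^-3 / 0.0500 = 0.0286 mol/L
Dilution factor = 250.0 / 19.8 = 12.63
[H2SO4]_stock = 0.0286 × 12.63 = 0.361 mol/L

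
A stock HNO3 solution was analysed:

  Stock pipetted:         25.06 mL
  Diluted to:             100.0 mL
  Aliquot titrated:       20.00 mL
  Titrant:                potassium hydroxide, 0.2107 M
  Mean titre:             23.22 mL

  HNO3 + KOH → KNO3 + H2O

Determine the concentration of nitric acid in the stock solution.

n(KOH) = 0.02322 × 0.2107 = 4.892 × 10^-3 mol
n(HNO3) in the aliquot = 4.892 × 10^-3 mol (1:1 ratio)
[HNO3]_dilute = 4.892 × 10^-3 / 0.02000 = 0.2446 mol/L
Dilution factor = 100.0 / 25.06 = 3.990
[HNO3]_stock = 0.2446 × 3.990 = 0.9761 mol/L

0.9761 M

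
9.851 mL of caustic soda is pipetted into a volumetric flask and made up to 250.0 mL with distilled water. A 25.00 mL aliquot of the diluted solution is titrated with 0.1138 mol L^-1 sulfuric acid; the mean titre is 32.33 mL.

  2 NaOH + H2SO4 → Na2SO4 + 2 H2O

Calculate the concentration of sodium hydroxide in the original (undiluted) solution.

n(H2SO4) = 0.03233 × 0.1138 = 3.679 × 10^-3 mol
From the 2:1 ratio, n(NaOH) in the aliquot = 2/1 × 3.679 × 10^-3 = 7.358 × 10^-3 mol
[NaOH]_dilute = 7.358 × 10^-3 / 0.02500 = 0.2943 mol/L
Dilution factor = 250.0 / 9.851 = 25.38
[NaOH]_stock = 0.2943 × 25.38 = 7.470 mol/L

7.470 mol/L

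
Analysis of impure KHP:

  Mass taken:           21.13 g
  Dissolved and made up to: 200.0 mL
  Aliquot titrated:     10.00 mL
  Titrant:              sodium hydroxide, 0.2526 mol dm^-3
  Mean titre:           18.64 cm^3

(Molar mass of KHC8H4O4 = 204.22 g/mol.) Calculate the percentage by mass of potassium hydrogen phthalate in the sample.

91.01 %

KHC8H4O4 + NaOH → KNaC8H4O4 + H2O
n(NaOH) per titration = 0.01864 × 0.2526 = 4.708 × 10^-3 mol
n(KHC8H4O4) in each aliquot = 4.708 × 10^-3 mol (1:1 ratio)
n(KHC8H4O4) in the whole flask = 4.708 × 10^-3 × 200.0/10.00 = 0.09417 mol
mass of KHC8H4O4 = 0.09417 × 204.22 = 19.23 g
% KHC8H4O4 = 19.23 / 21.13 × 100 = 91.01 %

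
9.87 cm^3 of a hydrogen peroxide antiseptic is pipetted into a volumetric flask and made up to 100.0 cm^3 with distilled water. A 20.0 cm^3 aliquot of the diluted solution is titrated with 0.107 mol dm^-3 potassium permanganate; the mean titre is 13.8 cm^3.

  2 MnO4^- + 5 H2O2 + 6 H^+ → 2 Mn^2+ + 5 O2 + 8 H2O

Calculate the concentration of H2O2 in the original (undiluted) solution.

1.87 mol/L

n(KMnO4) = 0.0138 × 0.107 = 1.48 × 10^-3 mol
From the 5:2 ratio, n(H2O2) in the aliquot = 5/2 × 1.48 × 10^-3 = 3.69 × 10^-3 mol
[H2O2]_dilute = 3.69 × 10^-3 / 0.0200 = 0.185 mol/L
Dilution factor = 100.0 / 9.87 = 10.13
[H2O2]_stock = 0.185 × 10.13 = 1.87 mol/L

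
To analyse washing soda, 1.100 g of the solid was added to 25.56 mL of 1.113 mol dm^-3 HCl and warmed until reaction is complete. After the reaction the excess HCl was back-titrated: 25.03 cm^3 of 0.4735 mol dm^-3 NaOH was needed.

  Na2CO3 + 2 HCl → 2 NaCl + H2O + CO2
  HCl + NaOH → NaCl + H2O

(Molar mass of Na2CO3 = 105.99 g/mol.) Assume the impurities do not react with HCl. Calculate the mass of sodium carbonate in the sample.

n(HCl) added = 0.02556 × 1.113 = 0.02845 mol
n(NaOH) used in back-titration = 0.02503 × 0.4735 = 0.01185 mol
n(HCl) left over = 0.01185 mol (1:1 ratio)
n(HCl) consumed by analyte = 0.02845 − 0.01185 = 0.01660 mol
From the 1:2 ratio, n(Na2CO3) = 1/2 × 0.01660 = 8.298 × 10^-3 mol
mass of Na2CO3 = 8.298 × 10^-3 × 105.99 = 0.8795 g

0.8795 g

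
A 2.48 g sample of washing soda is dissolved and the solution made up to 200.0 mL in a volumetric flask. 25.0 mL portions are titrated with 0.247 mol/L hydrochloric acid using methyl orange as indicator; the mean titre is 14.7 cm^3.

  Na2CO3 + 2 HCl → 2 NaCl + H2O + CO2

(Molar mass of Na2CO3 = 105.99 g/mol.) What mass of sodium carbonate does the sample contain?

1.54 g

n(HCl) per titration = 0.0147 × 0.247 = 3.63 × 10^-3 mol
From the 1:2 ratio, n(Na2CO3) in each aliquot = 1/2 × 3.63 × 10^-3 = 1.82 × 10^-3 mol
n(Na2CO3) in the whole flask = 1.82 × 10^-3 × 200.0/25.0 = 0.0145 mol
mass of Na2CO3 = 0.0145 × 105.99 = 1.54 g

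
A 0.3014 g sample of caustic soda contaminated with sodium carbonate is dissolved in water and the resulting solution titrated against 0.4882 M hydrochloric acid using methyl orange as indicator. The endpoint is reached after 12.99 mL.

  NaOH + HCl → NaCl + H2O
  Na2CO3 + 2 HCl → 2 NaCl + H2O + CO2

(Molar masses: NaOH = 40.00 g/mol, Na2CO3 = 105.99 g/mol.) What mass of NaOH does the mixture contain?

n(HCl) = 0.01299 × 0.4882 = 6.342 × 10^-3 mol
Let x = n(NaOH), y = n(Na2CO3).
Titrant: 1x + 2y = 6.342 × 10^-3;  mass: 40.00x + 105.99y = 0.3014
Solving, x = 2.669 × 10^-3 mol, y = 1.837 × 10^-3 mol
mass of NaOH = 2.669 × 10^-3 × 40.00 = 0.1067 g

0.1067 g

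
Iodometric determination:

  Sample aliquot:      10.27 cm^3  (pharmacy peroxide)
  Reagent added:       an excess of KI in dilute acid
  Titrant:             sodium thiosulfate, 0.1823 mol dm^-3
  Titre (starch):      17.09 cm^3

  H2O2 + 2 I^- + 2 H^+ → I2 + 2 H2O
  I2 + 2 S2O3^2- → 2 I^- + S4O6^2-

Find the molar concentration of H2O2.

n(S2O3^2-) = 0.01709 × 0.1823 = 3.116 × 10^-3 mol
n(I2) = n(S2O3^2-)/2 = 1.558 × 10^-3 mol
n(H2O2) in the aliquot = 1.558 × 10^-3 mol (1:1 ratio)
[H2O2] = 1.558 × 10^-3 / 0.01027 = 0.1517 mol/L

0.1517 mol/L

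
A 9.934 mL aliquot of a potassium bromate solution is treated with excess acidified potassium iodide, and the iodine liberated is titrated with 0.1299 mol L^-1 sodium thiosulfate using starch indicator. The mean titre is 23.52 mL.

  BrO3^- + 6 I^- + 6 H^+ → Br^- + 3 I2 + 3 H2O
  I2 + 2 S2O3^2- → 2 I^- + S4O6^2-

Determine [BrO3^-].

0.05126 mol/L

n(S2O3^2-) = 0.02352 × 0.1299 = 3.055 × 10^-3 mol
n(I2) = n(S2O3^2-)/2 = 1.528 × 10^-3 mol
From the 1:3 ratio, n(BrO3^-) in the aliquot = 1/3 × 1.528 × 10^-3 = 5.092 × 10^-4 mol
[BrO3^-] = 5.092 × 10^-4 / 0.009934 = 0.05126 mol/L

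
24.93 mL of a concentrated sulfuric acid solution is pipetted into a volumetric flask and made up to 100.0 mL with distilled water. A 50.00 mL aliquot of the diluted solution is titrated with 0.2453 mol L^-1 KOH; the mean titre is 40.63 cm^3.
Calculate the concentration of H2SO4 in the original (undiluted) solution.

H2SO4 + 2 KOH → K2SO4 + 2 H2O
n(KOH) = 0.04063 × 0.2453 = 9.967 × 10^-3 mol
From the 1:2 ratio, n(H2SO4) in the aliquot = 1/2 × 9.967 × 10^-3 = 4.983 × 10^-3 mol
[H2SO4]_dilute = 4.983 × 10^-3 / 0.05000 = 0.09967 mol/L
Dilution factor = 100.0 / 24.93 = 4.011
[H2SO4]_stock = 0.09967 × 4.011 = 0.3998 mol/L

0.3998 mol/L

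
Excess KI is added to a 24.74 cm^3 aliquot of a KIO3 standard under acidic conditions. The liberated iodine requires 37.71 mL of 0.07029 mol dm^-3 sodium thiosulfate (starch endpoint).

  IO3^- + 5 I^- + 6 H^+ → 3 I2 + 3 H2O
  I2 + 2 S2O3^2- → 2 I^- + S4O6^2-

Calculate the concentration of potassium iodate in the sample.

n(S2O3^2-) = 0.03771 × 0.07029 = 2.651 × 10^-3 mol
n(I2) = n(S2O3^2-)/2 = 1.325 × 10^-3 mol
From the 1:3 ratio, n(IO3^-) in the aliquot = 1/3 × 1.325 × 10^-3 = 4.418 × 10^-4 mol
[IO3^-] = 4.418 × 10^-4 / 0.02474 = 0.01786 mol/L

0.01786 mol/L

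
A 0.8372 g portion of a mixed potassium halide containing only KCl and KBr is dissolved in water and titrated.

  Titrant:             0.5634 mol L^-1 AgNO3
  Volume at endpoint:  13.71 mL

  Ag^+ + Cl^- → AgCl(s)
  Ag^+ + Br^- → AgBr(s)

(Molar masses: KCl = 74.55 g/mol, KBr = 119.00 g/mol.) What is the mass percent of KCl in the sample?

n(AgNO3) = 0.01371 × 0.5634 = 7.724 × 10^-3 mol
Let x = n(KCl), y = n(KBr).
Titrant: 1x + 1y = 7.724 × 10^-3;  mass: 74.55x + 119.00y = 0.8372
Solving, x = 1.844 × 10^-3 mol, y = 5.880 × 10^-3 mol
mass of KCl = 1.844 × 10^-3 × 74.55 = 0.1375 g
% KCl = 0.1375 / 0.8372 × 100 = 16.42 %

16.42 %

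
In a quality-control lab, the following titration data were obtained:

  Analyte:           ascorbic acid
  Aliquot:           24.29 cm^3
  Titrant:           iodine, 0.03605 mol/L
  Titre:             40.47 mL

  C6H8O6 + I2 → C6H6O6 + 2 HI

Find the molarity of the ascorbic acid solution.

n(I2) = 0.04047 L × 0.03605 mol/L = 1.459 × 10^-3 mol
n(C6H8O6) = 1.459 × 10^-3 mol (1:1 mole ratio)
[C6H8O6] = 1.459 × 10^-3 mol / 0.02429 L = 0.06006 mol/L

0.06006 mol/L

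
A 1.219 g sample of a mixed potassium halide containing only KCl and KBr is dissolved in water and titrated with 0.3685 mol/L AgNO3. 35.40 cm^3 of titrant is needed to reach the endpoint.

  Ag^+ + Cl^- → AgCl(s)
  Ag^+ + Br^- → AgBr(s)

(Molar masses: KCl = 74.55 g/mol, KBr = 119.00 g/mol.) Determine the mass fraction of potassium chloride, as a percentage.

n(AgNO3) = 0.03540 × 0.3685 = 0.01304 mol
Let x = n(KCl), y = n(KBr).
Titrant: 1x + 1y = 0.01304;  mass: 74.55x + 119.00y = 1.219
Solving, x = 7.499 × 10^-3 mol, y = 5.546 × 10^-3 mol
mass of KCl = 7.499 × 10^-3 × 74.55 = 0.5591 g
% KCl = 0.5591 / 1.219 × 100 = 45.86 %

45.86 %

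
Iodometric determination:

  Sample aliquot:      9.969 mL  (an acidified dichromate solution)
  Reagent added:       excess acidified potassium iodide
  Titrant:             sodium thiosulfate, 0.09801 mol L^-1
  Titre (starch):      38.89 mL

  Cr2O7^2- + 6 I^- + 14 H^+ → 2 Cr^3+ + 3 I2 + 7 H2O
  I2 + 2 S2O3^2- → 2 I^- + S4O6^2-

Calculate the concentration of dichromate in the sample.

0.06372 mol/L

n(S2O3^2-) = 0.03889 × 0.09801 = 3.812 × 10^-3 mol
n(I2) = n(S2O3^2-)/2 = 1.906 × 10^-3 mol
From the 1:3 ratio, n(Cr2O7^2-) in the aliquot = 1/3 × 1.906 × 10^-3 = 6.353 × 10^-4 mol
[Cr2O7^2-] = 6.353 × 10^-4 / 0.009969 = 0.06372 mol/L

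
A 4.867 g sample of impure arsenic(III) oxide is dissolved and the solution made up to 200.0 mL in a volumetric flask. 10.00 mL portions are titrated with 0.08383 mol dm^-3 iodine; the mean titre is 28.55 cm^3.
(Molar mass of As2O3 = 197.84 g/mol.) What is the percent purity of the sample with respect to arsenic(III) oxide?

As2O3 + 2 I2 + 2 H2O → As2O5 + 4 HI
n(I2) per titration = 0.02855 × 0.08383 = 2.393 × 10^-3 mol
From the 1:2 ratio, n(As2O3) in each aliquot = 1/2 × 2.393 × 10^-3 = 1.197 × 10^-3 mol
n(As2O3) in the whole flask = 1.197 × 10^-3 × 200.0/10.00 = 0.02393 mol
mass of As2O3 = 0.02393 × 197.84 = 4.735 g
% As2O3 = 4.735 / 4.867 × 100 = 97.29 %

97.29 %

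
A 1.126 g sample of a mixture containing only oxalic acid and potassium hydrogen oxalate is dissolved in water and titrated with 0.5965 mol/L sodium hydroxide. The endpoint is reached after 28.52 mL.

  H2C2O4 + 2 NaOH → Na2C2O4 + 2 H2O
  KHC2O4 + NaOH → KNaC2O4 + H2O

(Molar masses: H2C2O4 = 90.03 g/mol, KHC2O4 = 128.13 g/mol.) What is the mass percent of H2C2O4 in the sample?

n(NaOH) = 0.02852 × 0.5965 = 0.01701 mol
Let x = n(H2C2O4), y = n(KHC2O4).
Titrant: 2x + 1y = 0.01701;  mass: 90.03x + 128.13y = 1.126
Solving, x = 6.339 × 10^-3 mol, y = 4.334 × 10^-3 mol
mass of H2C2O4 = 6.339 × 10^-3 × 90.03 = 0.5707 g
% H2C2O4 = 0.5707 / 1.126 × 100 = 50.69 %

50.69 %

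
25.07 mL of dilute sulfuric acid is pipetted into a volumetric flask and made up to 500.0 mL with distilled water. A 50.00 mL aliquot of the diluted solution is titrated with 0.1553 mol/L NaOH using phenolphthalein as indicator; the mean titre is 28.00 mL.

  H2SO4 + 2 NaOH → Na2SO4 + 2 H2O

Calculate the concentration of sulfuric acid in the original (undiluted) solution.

n(NaOH) = 0.02800 × 0.1553 = 4.348 × 10^-3 mol
From the 1:2 ratio, n(H2SO4) in the aliquot = 1/2 × 4.348 × 10^-3 = 2.174 × 10^-3 mol
[H2SO4]_dilute = 2.174 × 10^-3 / 0.05000 = 0.04348 mol/L
Dilution factor = 500.0 / 25.07 = 19.94
[H2SO4]_stock = 0.04348 × 19.94 = 0.8673 mol/L

0.8673 mol/L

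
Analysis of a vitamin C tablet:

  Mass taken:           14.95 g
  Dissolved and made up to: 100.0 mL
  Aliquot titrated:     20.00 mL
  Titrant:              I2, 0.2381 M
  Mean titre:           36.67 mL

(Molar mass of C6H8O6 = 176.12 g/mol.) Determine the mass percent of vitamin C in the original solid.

C6H8O6 + I2 → C6H6O6 + 2 HI
n(I2) per titration = 0.03667 × 0.2381 = 8.731 × 10^-3 mol
n(C6H8O6) in each aliquot = 8.731 × 10^-3 mol (1:1 ratio)
n(C6H8O6) in the whole flask = 8.731 × 10^-3 × 100.0/20.00 = 0.04366 mol
mass of C6H8O6 = 0.04366 × 176.12 = 7.689 g
% C6H8O6 = 7.689 / 14.95 × 100 = 51.43 %

51.43 %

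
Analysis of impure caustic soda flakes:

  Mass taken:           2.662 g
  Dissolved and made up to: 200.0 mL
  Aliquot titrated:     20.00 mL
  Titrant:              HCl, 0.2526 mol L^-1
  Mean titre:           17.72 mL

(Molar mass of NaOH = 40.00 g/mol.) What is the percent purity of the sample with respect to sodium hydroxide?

NaOH + HCl → NaCl + H2O
n(HCl) per titration = 0.01772 × 0.2526 = 4.476 × 10^-3 mol
n(NaOH) in each aliquot = 4.476 × 10^-3 mol (1:1 ratio)
n(NaOH) in the whole flask = 4.476 × 10^-3 × 200.0/20.00 = 0.04476 mol
mass of NaOH = 0.04476 × 40.00 = 1.790 g
% NaOH = 1.790 / 2.662 × 100 = 67.26 %

67.26 %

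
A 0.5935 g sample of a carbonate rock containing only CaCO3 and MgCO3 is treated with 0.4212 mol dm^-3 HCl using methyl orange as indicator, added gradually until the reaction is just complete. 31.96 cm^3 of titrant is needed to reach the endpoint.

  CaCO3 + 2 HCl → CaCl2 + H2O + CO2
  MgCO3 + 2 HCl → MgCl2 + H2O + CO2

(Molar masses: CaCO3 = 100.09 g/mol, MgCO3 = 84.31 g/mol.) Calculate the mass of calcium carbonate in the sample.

0.1651 g

n(HCl) = 0.03196 × 0.4212 = 0.01346 mol
Let x = n(CaCO3), y = n(MgCO3).
Titrant: 2x + 2y = 0.01346;  mass: 100.09x + 84.31y = 0.5935
Solving, x = 1.649 × 10^-3 mol, y = 5.081 × 10^-3 mol
mass of CaCO3 = 1.649 × 10^-3 × 100.09 = 0.1651 g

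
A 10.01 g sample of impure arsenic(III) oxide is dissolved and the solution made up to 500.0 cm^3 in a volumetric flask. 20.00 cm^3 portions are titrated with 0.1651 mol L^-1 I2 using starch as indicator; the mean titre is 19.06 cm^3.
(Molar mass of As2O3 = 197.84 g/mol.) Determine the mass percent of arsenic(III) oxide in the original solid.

As2O3 + 2 I2 + 2 H2O → As2O5 + 4 HI
n(I2) per titration = 0.01906 × 0.1651 = 3.147 × 10^-3 mol
From the 1:2 ratio, n(As2O3) in each aliquot = 1/2 × 3.147 × 10^-3 = 1.573 × 10^-3 mol
n(As2O3) in the whole flask = 1.573 × 10^-3 × 500.0/20.00 = 0.03934 mol
mass of As2O3 = 0.03934 × 197.84 = 7.782 g
% As2O3 = 7.782 / 10.01 × 100 = 77.74 %

77.74 %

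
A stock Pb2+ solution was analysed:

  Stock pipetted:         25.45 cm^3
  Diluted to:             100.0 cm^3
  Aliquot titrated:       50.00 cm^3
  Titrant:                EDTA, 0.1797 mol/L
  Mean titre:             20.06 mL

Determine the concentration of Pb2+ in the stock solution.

Pb^2+ + EDTA^4- → [Pb(EDTA)]^2-
n(EDTA) = 0.02006 × 0.1797 = 3.605 × 10^-3 mol
n(Pb2+) in the aliquot = 3.605 × 10^-3 mol (1:1 ratio)
[Pb2+]_dilute = 3.605 × 10^-3 / 0.05000 = 0.07210 mol/L
Dilution factor = 100.0 / 25.45 = 3.929
[Pb2+]_stock = 0.07210 × 3.929 = 0.2833 mol/L

0.2833 mol/L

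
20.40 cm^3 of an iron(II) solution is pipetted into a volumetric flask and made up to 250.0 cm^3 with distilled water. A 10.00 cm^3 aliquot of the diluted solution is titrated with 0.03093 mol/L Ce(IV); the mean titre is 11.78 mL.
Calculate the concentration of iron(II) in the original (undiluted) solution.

Ce^4+ + Fe^2+ → Ce^3+ + Fe^3+
n(Ce4+) = 0.01178 × 0.03093 = 3.644 × 10^-4 mol
n(Fe2+) in the aliquot = 3.644 × 10^-4 mol (1:1 ratio)
[Fe2+]_dilute = 3.644 × 10^-4 / 0.01000 = 0.03644 mol/L
Dilution factor = 250.0 / 20.40 = 12.25
[Fe2+]_stock = 0.03644 × 12.25 = 0.4465 mol/L

0.4465 mol/L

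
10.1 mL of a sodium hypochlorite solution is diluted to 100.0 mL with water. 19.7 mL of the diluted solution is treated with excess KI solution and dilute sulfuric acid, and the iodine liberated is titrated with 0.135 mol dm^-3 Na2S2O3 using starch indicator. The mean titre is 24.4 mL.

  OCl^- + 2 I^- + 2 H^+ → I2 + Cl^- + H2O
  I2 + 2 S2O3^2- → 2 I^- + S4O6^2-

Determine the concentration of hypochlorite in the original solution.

n(S2O3^2-) = 0.0244 × 0.135 = 3.29 × 10^-3 mol
n(I2) = n(S2O3^2-)/2 = 1.65 × 10^-3 mol
n(OCl^-) in the aliquot = 1.65 × 10^-3 mol (1:1 ratio)
[OCl^-]_dilute = 1.65 × 10^-3 / 0.0197 = 0.0836 mol/L
[OCl^-]_original = 0.0836 × 100.0/10.1 = 0.828 mol/L

0.828 mol/L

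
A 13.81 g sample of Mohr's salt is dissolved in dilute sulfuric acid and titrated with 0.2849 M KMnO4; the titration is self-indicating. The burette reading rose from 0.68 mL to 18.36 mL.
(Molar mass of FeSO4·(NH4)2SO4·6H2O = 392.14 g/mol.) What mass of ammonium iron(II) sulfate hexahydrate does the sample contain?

MnO4^- + 5 Fe^2+ + 8 H^+ → Mn^2+ + 5 Fe^3+ + 4 H2O
n(KMnO4) = 0.01768 L × 0.2849 mol/L = 5.037 × 10^-3 mol
From the 5:1 ratio, n(FeSO4·(NH4)2SO4·6H2O) = 5/1 × 5.037 × 10^-3 = 0.02519 mol
mass of FeSO4·(NH4)2SO4·6H2O = 0.02519 × 392.14 g/mol = 9.876 g

9.876 g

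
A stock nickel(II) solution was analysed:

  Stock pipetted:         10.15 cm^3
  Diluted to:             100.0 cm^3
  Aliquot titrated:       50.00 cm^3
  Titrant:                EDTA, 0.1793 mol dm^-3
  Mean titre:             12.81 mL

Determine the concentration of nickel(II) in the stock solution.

0.4526 mol/L

Ni^2+ + EDTA^4- → [Ni(EDTA)]^2-
n(EDTA) = 0.01281 × 0.1793 = 2.297 × 10^-3 mol
n(Ni2+) in the aliquot = 2.297 × 10^-3 mol (1:1 ratio)
[Ni2+]_dilute = 2.297 × 10^-3 / 0.05000 = 0.04594 mol/L
Dilution factor = 100.0 / 10.15 = 9.852
[Ni2+]_stock = 0.04594 × 9.852 = 0.4526 mol/L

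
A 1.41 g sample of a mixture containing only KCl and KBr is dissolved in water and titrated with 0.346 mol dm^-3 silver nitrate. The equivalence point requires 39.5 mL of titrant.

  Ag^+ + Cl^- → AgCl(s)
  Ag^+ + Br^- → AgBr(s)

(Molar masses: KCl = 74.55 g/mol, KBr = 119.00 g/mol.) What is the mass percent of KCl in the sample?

25.7 %

n(AgNO3) = 0.0395 × 0.346 = 0.0137 mol
Let x = n(KCl), y = n(KBr).
Titrant: 1x + 1y = 0.0137;  mass: 74.55x + 119.00y = 1.41
Solving, x = 4.87 × 10^-3 mol, y = 8.80 × 10^-3 mol
mass of KCl = 4.87 × 10^-3 × 74.55 = 0.363 g
% KCl = 0.363 / 1.41 × 100 = 25.7 %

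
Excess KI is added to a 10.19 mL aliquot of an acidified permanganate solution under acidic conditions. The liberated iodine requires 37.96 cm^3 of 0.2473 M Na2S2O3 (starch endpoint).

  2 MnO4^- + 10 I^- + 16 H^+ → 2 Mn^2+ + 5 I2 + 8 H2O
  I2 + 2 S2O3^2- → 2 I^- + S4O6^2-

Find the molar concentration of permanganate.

n(S2O3^2-) = 0.03796 × 0.2473 = 9.388 × 10^-3 mol
n(I2) = n(S2O3^2-)/2 = 4.694 × 10^-3 mol
From the 2:5 ratio, n(MnO4^-) in the aliquot = 2/5 × 4.694 × 10^-3 = 1.878 × 10^-3 mol
[MnO4^-] = 1.878 × 10^-3 / 0.01019 = 0.1842 mol/L

0.1842 M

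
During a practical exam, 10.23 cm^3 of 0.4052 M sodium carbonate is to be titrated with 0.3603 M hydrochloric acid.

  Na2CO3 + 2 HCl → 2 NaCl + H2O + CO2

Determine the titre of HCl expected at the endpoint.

23.01 mL

n(Na2CO3) = 0.01023 L × 0.4052 mol/L = 4.145 × 10^-3 mol
From the 2:1 stoichiometry, n(HCl) = 2/1 × 4.145 × 10^-3 = 8.290 × 10^-3 mol
V(HCl) = 8.290 × 10^-3 mol / 0.3603 mol/L = 0.02301 L = 23.01 mL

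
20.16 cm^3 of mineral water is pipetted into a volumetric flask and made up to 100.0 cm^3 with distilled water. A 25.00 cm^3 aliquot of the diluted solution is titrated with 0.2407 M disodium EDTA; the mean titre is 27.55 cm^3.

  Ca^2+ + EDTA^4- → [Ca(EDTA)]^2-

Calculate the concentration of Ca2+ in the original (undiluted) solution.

n(EDTA) = 0.02755 × 0.2407 = 6.631 × 10^-3 mol
n(Ca2+) in the aliquot = 6.631 × 10^-3 mol (1:1 ratio)
[Ca2+]_dilute = 6.631 × 10^-3 / 0.02500 = 0.2653 mol/L
Dilution factor = 100.0 / 20.16 = 4.960
[Ca2+]_stock = 0.2653 × 4.960 = 1.316 mol/L

1.316 M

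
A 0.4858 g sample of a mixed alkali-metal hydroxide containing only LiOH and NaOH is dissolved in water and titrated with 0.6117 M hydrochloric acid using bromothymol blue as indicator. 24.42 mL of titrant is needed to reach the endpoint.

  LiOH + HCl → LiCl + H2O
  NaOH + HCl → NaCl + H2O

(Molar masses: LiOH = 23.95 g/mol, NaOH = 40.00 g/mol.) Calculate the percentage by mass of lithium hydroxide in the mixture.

n(HCl) = 0.02442 × 0.6117 = 0.01494 mol
Let x = n(LiOH), y = n(NaOH).
Titrant: 1x + 1y = 0.01494;  mass: 23.95x + 40.00y = 0.4858
Solving, x = 6.960 × 10^-3 mol, y = 7.978 × 10^-3 mol
mass of LiOH = 6.960 × 10^-3 × 23.95 = 0.1667 g
% LiOH = 0.1667 / 0.4858 × 100 = 34.31 %

34.31 %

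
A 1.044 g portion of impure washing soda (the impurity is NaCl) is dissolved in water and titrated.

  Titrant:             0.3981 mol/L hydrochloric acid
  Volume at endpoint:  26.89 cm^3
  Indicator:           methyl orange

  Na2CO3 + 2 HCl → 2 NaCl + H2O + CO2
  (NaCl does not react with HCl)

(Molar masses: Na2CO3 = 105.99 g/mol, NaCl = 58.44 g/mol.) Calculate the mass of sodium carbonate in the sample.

n(HCl) = 0.02689 × 0.3981 = 0.01070 mol
Let x = n(Na2CO3), y = n(NaCl).
Titrant: 2x = 0.01070;  mass: 105.99x + 58.44y = 1.044
Solving, x = 5.352 × 10^-3 mol, y = 8.157 × 10^-3 mol
mass of Na2CO3 = 5.352 × 10^-3 × 105.99 = 0.5673 g

0.5673 g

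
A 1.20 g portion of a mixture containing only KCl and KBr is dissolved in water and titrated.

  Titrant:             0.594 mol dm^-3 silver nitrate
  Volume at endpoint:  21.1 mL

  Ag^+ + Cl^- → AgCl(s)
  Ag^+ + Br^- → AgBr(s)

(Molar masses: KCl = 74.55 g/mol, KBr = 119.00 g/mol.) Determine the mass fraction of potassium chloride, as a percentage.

40.7 %

n(AgNO3) = 0.0211 × 0.594 = 0.0125 mol
Let x = n(KCl), y = n(KBr).
Titrant: 1x + 1y = 0.0125;  mass: 74.55x + 119.00y = 1.20
Solving, x = 6.56 × 10^-3 mol, y = 5.98 × 10^-3 mol
mass of KCl = 6.56 × 10^-3 × 74.55 = 0.489 g
% KCl = 0.489 / 1.20 × 100 = 40.7 %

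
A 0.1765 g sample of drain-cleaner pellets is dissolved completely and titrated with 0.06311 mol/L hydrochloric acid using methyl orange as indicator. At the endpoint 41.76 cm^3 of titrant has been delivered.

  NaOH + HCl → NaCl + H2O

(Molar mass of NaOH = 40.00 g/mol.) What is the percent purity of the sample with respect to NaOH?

59.73 %

n(HCl) = 0.04176 L × 0.06311 mol/L = 2.635 × 10^-3 mol
n(NaOH) = 2.635 × 10^-3 mol (1:1 ratio)
mass of NaOH = 2.635 × 10^-3 × 40.00 g/mol = 0.1054 g
% NaOH = 0.1054 / 0.1765 × 100 = 59.73 %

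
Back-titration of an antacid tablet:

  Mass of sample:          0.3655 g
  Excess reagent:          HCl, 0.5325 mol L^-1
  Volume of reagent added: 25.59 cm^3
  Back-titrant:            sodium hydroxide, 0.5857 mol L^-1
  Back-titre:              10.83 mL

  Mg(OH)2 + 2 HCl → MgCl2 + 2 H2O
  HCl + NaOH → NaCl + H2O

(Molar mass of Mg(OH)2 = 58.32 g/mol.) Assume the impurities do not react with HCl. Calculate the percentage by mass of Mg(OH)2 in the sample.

n(HCl) added = 0.02559 × 0.5325 = 0.01363 mol
n(NaOH) used in back-titration = 0.01083 × 0.5857 = 6.343 × 10^-3 mol
n(HCl) left over = 6.343 × 10^-3 mol (1:1 ratio)
n(HCl) consumed by analyte = 0.01363 − 6.343 × 10^-3 = 7.284 × 10^-3 mol
From the 1:2 ratio, n(Mg(OH)2) = 1/2 × 7.284 × 10^-3 = 3.642 × 10^-3 mol
mass of Mg(OH)2 = 3.642 × 10^-3 × 58.32 = 0.2124 g
% Mg(OH)2 = 0.2124 / 0.3655 × 100 = 58.11 %

58.11 %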